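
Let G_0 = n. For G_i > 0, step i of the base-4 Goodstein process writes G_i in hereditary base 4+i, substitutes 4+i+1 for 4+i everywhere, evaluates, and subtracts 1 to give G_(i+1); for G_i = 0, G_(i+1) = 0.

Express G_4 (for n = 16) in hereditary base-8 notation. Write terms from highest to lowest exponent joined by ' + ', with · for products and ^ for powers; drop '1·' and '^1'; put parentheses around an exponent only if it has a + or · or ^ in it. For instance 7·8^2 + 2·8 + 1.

4·8 + 1

[0] 16 ≡ 4^2 (base 4). Lift 5: 25. −1: 24.
[1] 24 ≡ 4·5 + 4 (base 5). Lift 6: 28. −1: 27.
[2] 27 ≡ 4·6 + 3 (base 6). Lift 7: 31. −1: 30.
[3] 30 ≡ 4·7 + 2 (base 7). Lift 8: 34. −1: 33.
[4] 33 ≡ 4·8 + 1 (base 8). Lift 9: 37. −1: 36.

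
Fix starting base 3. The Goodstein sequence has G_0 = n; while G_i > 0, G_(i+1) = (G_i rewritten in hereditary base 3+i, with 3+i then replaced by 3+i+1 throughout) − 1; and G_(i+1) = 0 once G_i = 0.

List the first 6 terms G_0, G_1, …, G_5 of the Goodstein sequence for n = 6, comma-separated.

[0] 6 ≡ 2·3 (base 3). Lift 4: 8. −1: 7.
[1] 7 ≡ 4 + 3 (base 4). Lift 5: 8. −1: 7.
[2] 7 ≡ 5 + 2 (base 5). Lift 6: 8. −1: 7.
[3] 7 ≡ 6 + 1 (base 6). Lift 7: 8. −1: 7.
[4] 7 ≡ 7 (base 7). Lift 8: 8. −1: 7.

6, 7, 7, 7, 7, 7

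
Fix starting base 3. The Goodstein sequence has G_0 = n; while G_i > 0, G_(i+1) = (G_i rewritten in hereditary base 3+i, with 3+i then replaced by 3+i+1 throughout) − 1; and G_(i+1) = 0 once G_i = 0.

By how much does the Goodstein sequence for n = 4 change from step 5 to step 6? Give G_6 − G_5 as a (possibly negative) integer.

G_0=4  [base 3] 3 + 1  →[3↦4]→  4 + 1 = 5  −1 ⇒ G_1=4
G_1=4  [base 4] 4  →[4↦5]→  5 = 5  −1 ⇒ G_2=4
G_2=4  [base 5] 4  →[5↦6]→  4 = 4  −1 ⇒ G_3=3
G_3=3  [base 6] 3  →[6↦7]→  3 = 3  −1 ⇒ G_4=2
G_4=2  [base 7] 2  →[7↦8]→  2 = 2  −1 ⇒ G_5=1
G_5=1  [base 8] 1  →[8↦9]→  1 = 1  −1 ⇒ G_6=0

-1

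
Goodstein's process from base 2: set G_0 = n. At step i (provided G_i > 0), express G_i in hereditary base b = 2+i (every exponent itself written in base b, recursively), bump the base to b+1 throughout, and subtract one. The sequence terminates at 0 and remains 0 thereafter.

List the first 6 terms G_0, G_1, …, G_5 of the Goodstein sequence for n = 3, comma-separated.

3, 3, 3, 2, 1, 0

[0] 3 ≡ 2 + 1 (base 2). Lift 3: 4. −1: 3.
[1] 3 ≡ 3 (base 3). Lift 4: 4. −1: 3.
[2] 3 ≡ 3 (base 4). Lift 5: 3. −1: 2.
[3] 2 ≡ 2 (base 5). Lift 6: 2. −1: 1.
[4] 1 ≡ 1 (base 6). Lift 7: 1. −1: 0.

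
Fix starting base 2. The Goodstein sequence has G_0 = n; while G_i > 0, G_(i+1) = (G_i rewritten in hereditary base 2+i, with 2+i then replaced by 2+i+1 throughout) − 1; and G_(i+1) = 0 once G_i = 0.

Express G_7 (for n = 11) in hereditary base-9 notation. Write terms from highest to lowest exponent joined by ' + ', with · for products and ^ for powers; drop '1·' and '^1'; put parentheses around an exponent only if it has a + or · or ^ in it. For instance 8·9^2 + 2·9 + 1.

base 2: 11 = 2^(2 + 1) + 2 + 1; at 3: 3^(3 + 1) + 3 + 1 = 85; next = 84
base 3: 84 = 3^(3 + 1) + 3; at 4: 4^(4 + 1) + 4 = 1028; next = 1027
base 4: 1027 = 4^(4 + 1) + 3; at 5: 5^(5 + 1) + 3 = 15628; next = 15627
base 5: 15627 = 5^(5 + 1) + 2; at 6: 6^(6 + 1) + 2 = 279938; next = 279937
base 6: 279937 = 6^(6 + 1) + 1; at 7: 7^(7 + 1) + 1 = 5764802; next = 5764801
base 7: 5764801 = 7^(7 + 1); at 8: 8^(8 + 1) = 134217728; next = 134217727
base 8: 134217727 = 7·8^8 + 7·8^7 + 7·8^6 + 7·8^5 + 7·8^4 + 7·8^3 + 7·8^2 + 7·8 + 7; at 9: 7·9^9 + 7·9^7 + 7·9^6 + 7·9^5 + 7·9^4 + 7·9^3 + 7·9^2 + 7·9 + 7 = 2749609303; next = 2749609302
base 9: 2749609302 = 7·9^9 + 7·9^7 + 7·9^6 + 7·9^5 + 7·9^4 + 7·9^3 + 7·9^2 + 7·9 + 6; at 10: 7·10^10 + 7·10^7 + 7·10^6 + 7·10^5 + 7·10^4 + 7·10^3 + 7·10^2 + 7·10 + 6 = 70077777776; next = 70077777775

7·9^9 + 7·9^7 + 7·9^6 + 7·9^5 + 7·9^4 + 7·9^3 + 7·9^2 + 7·9 + 6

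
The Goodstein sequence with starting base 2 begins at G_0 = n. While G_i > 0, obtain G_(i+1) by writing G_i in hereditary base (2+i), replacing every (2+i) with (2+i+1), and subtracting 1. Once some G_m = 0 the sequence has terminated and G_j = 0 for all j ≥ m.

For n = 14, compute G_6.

(0) 14|_2 = 2^(2 + 1) + 2^2 + 2 ↦ 3^(3 + 1) + 3^3 + 3|_3 = 111 ⇒ 110
(1) 110|_3 = 3^(3 + 1) + 3^3 + 2 ↦ 4^(4 + 1) + 4^4 + 2|_4 = 1282 ⇒ 1281
(2) 1281|_4 = 4^(4 + 1) + 4^4 + 1 ↦ 5^(5 + 1) + 5^5 + 1|_5 = 18751 ⇒ 18750
(3) 18750|_5 = 5^(5 + 1) + 5^5 ↦ 6^(6 + 1) + 6^6|_6 = 326592 ⇒ 326591
(4) 326591|_6 = 6^(6 + 1) + 5·6^5 + 5·6^4 + 5·6^3 + 5·6^2 + 5·6 + 5 ↦ 7^(7 + 1) + 5·7^5 + 5·7^4 + 5·7^3 + 5·7^2 + 5·7 + 5|_7 = 5862841 ⇒ 5862840
(5) 5862840|_7 = 7^(7 + 1) + 5·7^5 + 5·7^4 + 5·7^3 + 5·7^2 + 5·7 + 4 ↦ 8^(8 + 1) + 5·8^5 + 5·8^4 + 5·8^3 + 5·8^2 + 5·8 + 4|_8 = 134404972 ⇒ 134404971
(6) 134404971|_8 = 8^(8 + 1) + 5·8^5 + 5·8^4 + 5·8^3 + 5·8^2 + 5·8 + 3 ↦ 9^(9 + 1) + 5·9^5 + 5·9^4 + 5·9^3 + 5·9^2 + 5·9 + 3|_9 = 3487116549 ⇒ 3487116548

134404971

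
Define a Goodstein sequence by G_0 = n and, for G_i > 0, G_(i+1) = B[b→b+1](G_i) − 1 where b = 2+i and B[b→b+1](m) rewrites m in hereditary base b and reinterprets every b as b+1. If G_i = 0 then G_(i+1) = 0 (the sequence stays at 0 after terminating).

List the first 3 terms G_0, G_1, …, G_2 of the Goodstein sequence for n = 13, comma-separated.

13, 108, 1279

[0] 13 ≡ 2^(2 + 1) + 2^2 + 1 (base 2). Lift 3: 109. −1: 108.
[1] 108 ≡ 3^(3 + 1) + 3^3 (base 3). Lift 4: 1280. −1: 1279.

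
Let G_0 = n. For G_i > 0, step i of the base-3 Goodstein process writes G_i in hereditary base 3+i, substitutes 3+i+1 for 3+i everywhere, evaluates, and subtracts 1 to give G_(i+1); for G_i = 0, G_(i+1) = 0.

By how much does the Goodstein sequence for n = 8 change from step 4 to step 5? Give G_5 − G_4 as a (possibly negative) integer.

8 —HB3→ 2·3 + 2 —bump→ 2·4 + 2 = 10 —(−1)→ 9
9 —HB4→ 2·4 + 1 —bump→ 2·5 + 1 = 11 —(−1)→ 10
10 —HB5→ 2·5 —bump→ 2·6 = 12 —(−1)→ 11
11 —HB6→ 6 + 5 —bump→ 7 + 5 = 12 —(−1)→ 11
11 —HB7→ 7 + 4 —bump→ 8 + 4 = 12 —(−1)→ 11

0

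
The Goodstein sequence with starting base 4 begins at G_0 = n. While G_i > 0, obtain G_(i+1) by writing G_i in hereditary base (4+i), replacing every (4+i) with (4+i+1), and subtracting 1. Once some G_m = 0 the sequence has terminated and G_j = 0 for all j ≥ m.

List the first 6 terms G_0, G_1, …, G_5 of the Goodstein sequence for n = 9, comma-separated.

i=0: 9 = 2·4 + 1 (b=4); 4→5: 2·5 + 1 = 11; 11−1 = 10
i=1: 10 = 2·5 (b=5); 5→6: 2·6 = 12; 12−1 = 11
i=2: 11 = 6 + 5 (b=6); 6→7: 7 + 5 = 12; 12−1 = 11
i=3: 11 = 7 + 4 (b=7); 7→8: 8 + 4 = 12; 12−1 = 11
i=4: 11 = 8 + 3 (b=8); 8→9: 9 + 3 = 12; 12−1 = 11

9, 10, 11, 11, 11, 11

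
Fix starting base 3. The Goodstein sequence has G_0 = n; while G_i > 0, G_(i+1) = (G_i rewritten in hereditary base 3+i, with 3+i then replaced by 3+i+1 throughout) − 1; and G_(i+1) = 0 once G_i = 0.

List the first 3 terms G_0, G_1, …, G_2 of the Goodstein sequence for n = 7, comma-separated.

i=0: 7 = 2·3 + 1 (b=3); 3→4: 2·4 + 1 = 9; 9−1 = 8
i=1: 8 = 2·4 (b=4); 4→5: 2·5 = 10; 10−1 = 9

7, 8, 9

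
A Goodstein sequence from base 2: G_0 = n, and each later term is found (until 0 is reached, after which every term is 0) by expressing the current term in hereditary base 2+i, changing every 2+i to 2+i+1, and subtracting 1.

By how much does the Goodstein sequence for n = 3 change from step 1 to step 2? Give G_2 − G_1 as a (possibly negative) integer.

0

G_0=3  [base 2] 2 + 1  →[2↦3]→  3 + 1 = 4  −1 ⇒ G_1=3
G_1=3  [base 3] 3  →[3↦4]→  4 = 4  −1 ⇒ G_2=3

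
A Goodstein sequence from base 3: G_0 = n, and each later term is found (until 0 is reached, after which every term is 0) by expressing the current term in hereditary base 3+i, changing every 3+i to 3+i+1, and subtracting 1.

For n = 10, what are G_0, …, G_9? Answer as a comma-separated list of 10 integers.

10, 16, 24, 27, 30, 33, 36, 39, 41, 43

G_0=10  [base 3] 3^2 + 1  →[3↦4]→  4^2 + 1 = 17  −1 ⇒ G_1=16
G_1=16  [base 4] 4^2  →[4↦5]→  5^2 = 25  −1 ⇒ G_2=24
G_2=24  [base 5] 4·5 + 4  →[5↦6]→  4·6 + 4 = 28  −1 ⇒ G_3=27
G_3=27  [base 6] 4·6 + 3  →[6↦7]→  4·7 + 3 = 31  −1 ⇒ G_4=30
G_4=30  [base 7] 4·7 + 2  →[7↦8]→  4·8 + 2 = 34  −1 ⇒ G_5=33
G_5=33  [base 8] 4·8 + 1  →[8↦9]→  4·9 + 1 = 37  −1 ⇒ G_6=36
G_6=36  [base 9] 4·9  →[9↦10]→  4·10 = 40  −1 ⇒ G_7=39
G_7=39  [base 10] 3·10 + 9  →[10↦11]→  3·11 + 9 = 42  −1 ⇒ G_8=41
G_8=41  [base 11] 3·11 + 8  →[11↦12]→  3·12 + 8 = 44  −1 ⇒ G_9=43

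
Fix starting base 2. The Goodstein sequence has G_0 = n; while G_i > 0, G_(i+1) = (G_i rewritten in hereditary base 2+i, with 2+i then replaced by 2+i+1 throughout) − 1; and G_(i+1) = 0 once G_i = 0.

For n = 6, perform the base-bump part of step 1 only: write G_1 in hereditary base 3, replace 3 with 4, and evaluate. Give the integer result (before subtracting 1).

i=0: 6 = 2^2 + 2 (b=2); 2→3: 3^3 + 3 = 30; 30−1 = 29
i=1: 29 = 3^3 + 2 (b=3); 3→4: 4^4 + 2 = 258; 258−1 = 257

258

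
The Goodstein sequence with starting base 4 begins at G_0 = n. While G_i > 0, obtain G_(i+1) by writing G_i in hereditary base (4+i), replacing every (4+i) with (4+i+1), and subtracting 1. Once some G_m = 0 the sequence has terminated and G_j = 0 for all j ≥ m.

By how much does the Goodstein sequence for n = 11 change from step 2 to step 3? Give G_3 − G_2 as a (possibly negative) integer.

i=0: 11 = 2·4 + 3 (b=4); 4→5: 2·5 + 3 = 13; 13−1 = 12
i=1: 12 = 2·5 + 2 (b=5); 5→6: 2·6 + 2 = 14; 14−1 = 13
i=2: 13 = 2·6 + 1 (b=6); 6→7: 2·7 + 1 = 15; 15−1 = 14

1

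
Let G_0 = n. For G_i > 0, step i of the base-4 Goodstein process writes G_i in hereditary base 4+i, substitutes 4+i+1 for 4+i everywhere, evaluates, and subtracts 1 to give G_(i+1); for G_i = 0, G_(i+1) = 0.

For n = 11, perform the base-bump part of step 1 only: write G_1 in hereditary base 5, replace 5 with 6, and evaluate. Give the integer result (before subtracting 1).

[0] 11 ≡ 2·4 + 3 (base 4). Lift 5: 13. −1: 12.
[1] 12 ≡ 2·5 + 2 (base 5). Lift 6: 14. −1: 13.

14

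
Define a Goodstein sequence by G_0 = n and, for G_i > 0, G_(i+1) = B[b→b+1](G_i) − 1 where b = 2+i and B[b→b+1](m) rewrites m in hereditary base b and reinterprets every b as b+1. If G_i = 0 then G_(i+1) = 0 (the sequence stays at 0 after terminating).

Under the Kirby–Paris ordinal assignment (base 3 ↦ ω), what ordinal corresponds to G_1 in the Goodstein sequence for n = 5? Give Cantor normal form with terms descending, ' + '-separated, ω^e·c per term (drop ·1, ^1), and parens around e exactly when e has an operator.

ω^ω

step 0: 5 = 2^2 + 1; sub 3 for 2: 3^3 + 1; = 28; G_1 = 28−1 = 27
step 1: 27 = 3^3; sub 4 for 3: 4^4; = 256; G_2 = 256−1 = 255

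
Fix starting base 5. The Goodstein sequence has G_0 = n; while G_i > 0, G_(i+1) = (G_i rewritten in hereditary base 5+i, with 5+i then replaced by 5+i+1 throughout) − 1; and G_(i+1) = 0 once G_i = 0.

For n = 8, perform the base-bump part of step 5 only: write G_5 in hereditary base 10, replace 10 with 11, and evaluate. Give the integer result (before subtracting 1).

[0] 8 ≡ 5 + 3 (base 5). Lift 6: 9. −1: 8.
[1] 8 ≡ 6 + 2 (base 6). Lift 7: 9. −1: 8.
[2] 8 ≡ 7 + 1 (base 7). Lift 8: 9. −1: 8.
[3] 8 ≡ 8 (base 8). Lift 9: 9. −1: 8.
[4] 8 ≡ 8 (base 9). Lift 10: 8. −1: 7.
[5] 7 ≡ 7 (base 10). Lift 11: 7. −1: 6.

7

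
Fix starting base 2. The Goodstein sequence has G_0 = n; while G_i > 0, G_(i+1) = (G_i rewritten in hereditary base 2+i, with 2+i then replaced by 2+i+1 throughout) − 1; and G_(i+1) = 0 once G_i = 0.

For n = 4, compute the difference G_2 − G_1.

G_0=4  [base 2] 2^2  →[2↦3]→  3^3 = 27  −1 ⇒ G_1=26
G_1=26  [base 3] 2·3^2 + 2·3 + 2  →[3↦4]→  2·4^2 + 2·4 + 2 = 42  −1 ⇒ G_2=41

15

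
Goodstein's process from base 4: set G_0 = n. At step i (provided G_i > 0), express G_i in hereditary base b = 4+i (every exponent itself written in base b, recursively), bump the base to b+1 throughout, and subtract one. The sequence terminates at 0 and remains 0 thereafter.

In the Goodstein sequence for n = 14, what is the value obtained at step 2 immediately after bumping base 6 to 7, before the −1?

21

G_0 = 14. HB_4(14) = 3·4 + 2. Bump = 17. G_1 = 16.
G_1 = 16. HB_5(16) = 3·5 + 1. Bump = 19. G_2 = 18.
G_2 = 18. HB_6(18) = 3·6. Bump = 21. G_3 = 20.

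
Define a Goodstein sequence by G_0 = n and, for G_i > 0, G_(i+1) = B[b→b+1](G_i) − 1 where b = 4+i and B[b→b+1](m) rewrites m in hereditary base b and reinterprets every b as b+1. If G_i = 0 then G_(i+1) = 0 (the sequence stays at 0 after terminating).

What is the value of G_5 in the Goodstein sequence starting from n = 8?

8 —HB4→ 2·4 —bump→ 2·5 = 10 —(−1)→ 9
9 —HB5→ 5 + 4 —bump→ 6 + 4 = 10 —(−1)→ 9
9 —HB6→ 6 + 3 —bump→ 7 + 3 = 10 —(−1)→ 9
9 —HB7→ 7 + 2 —bump→ 8 + 2 = 10 —(−1)→ 9
9 —HB8→ 8 + 1 —bump→ 9 + 1 = 10 —(−1)→ 9
9 —HB9→ 9 —bump→ 10 = 10 —(−1)→ 9

9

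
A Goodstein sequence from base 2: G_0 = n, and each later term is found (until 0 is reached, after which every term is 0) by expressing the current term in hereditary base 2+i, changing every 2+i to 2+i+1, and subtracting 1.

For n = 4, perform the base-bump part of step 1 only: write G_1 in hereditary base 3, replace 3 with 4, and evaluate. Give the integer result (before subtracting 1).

(0) 4|_2 = 2^2 ↦ 3^3|_3 = 27 ⇒ 26
(1) 26|_3 = 2·3^2 + 2·3 + 2 ↦ 2·4^2 + 2·4 + 2|_4 = 42 ⇒ 41

42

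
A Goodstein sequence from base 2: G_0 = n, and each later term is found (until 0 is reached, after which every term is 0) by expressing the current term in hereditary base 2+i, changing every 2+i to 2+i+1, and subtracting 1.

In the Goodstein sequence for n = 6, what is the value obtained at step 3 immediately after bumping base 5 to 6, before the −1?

46656

G_0=6  [base 2] 2^2 + 2  →[2↦3]→  3^3 + 3 = 30  −1 ⇒ G_1=29
G_1=29  [base 3] 3^3 + 2  →[3↦4]→  4^4 + 2 = 258  −1 ⇒ G_2=257
G_2=257  [base 4] 4^4 + 1  →[4↦5]→  5^5 + 1 = 3126  −1 ⇒ G_3=3125
G_3=3125  [base 5] 5^5  →[5↦6]→  6^6 = 46656  −1 ⇒ G_4=46655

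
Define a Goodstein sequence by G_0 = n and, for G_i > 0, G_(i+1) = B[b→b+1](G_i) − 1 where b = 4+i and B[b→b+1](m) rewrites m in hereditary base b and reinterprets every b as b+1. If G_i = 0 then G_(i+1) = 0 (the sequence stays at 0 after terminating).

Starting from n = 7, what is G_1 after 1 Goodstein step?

7

i=0: 7 = 4 + 3 (b=4); 4→5: 5 + 3 = 8; 8−1 = 7
i=1: 7 = 5 + 2 (b=5); 5→6: 6 + 2 = 8; 8−1 = 7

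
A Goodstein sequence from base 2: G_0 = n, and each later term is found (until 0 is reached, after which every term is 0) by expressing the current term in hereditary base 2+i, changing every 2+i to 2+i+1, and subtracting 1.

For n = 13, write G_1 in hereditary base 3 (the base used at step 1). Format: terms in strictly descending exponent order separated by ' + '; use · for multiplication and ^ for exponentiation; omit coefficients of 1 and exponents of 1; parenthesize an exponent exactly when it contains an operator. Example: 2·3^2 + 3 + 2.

G_0=13  [base 2] 2^(2 + 1) + 2^2 + 1  →[2↦3]→  3^(3 + 1) + 3^3 + 1 = 109  −1 ⇒ G_1=108
G_1=108  [base 3] 3^(3 + 1) + 3^3  →[3↦4]→  4^(4 + 1) + 4^4 = 1280  −1 ⇒ G_2=1279

3^(3 + 1) + 3^3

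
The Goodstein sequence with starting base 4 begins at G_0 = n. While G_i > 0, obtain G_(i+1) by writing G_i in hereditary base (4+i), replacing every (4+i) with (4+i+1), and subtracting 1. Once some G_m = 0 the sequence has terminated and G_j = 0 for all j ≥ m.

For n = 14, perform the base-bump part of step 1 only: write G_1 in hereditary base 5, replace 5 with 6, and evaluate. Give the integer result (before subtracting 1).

19

G_0=14  [base 4] 3·4 + 2  →[4↦5]→  3·5 + 2 = 17  −1 ⇒ G_1=16
G_1=16  [base 5] 3·5 + 1  →[5↦6]→  3·6 + 1 = 19  −1 ⇒ G_2=18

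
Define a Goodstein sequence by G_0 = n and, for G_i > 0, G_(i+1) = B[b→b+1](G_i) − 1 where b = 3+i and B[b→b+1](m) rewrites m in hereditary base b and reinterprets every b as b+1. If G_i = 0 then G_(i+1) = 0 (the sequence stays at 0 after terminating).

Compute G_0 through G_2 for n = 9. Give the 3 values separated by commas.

G_0 = 9. HB_3(9) = 3^2. Bump = 16. G_1 = 15.
G_1 = 15. HB_4(15) = 3·4 + 3. Bump = 18. G_2 = 17.

9, 15, 17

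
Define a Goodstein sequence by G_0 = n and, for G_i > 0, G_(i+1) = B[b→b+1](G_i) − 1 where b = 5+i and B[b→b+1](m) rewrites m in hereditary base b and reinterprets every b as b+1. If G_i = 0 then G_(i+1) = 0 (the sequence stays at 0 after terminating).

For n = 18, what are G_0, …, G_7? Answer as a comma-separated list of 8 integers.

step 0: 18 = 3·5 + 3; sub 6 for 5: 3·6 + 3; = 21; G_1 = 21−1 = 20
step 1: 20 = 3·6 + 2; sub 7 for 6: 3·7 + 2; = 23; G_2 = 23−1 = 22
step 2: 22 = 3·7 + 1; sub 8 for 7: 3·8 + 1; = 25; G_3 = 25−1 = 24
step 3: 24 = 3·8; sub 9 for 8: 3·9; = 27; G_4 = 27−1 = 26
step 4: 26 = 2·9 + 8; sub 10 for 9: 2·10 + 8; = 28; G_5 = 28−1 = 27
step 5: 27 = 2·10 + 7; sub 11 for 10: 2·11 + 7; = 29; G_6 = 29−1 = 28
step 6: 28 = 2·11 + 6; sub 12 for 11: 2·12 + 6; = 30; G_7 = 30−1 = 29

18, 20, 22, 24, 26, 27, 28, 29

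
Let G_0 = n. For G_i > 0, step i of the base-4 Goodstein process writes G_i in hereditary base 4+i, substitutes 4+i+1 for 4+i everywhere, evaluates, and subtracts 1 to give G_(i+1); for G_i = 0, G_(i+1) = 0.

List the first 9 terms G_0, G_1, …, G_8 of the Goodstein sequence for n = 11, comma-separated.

G_0=11  [base 4] 2·4 + 3  →[4↦5]→  2·5 + 3 = 13  −1 ⇒ G_1=12
G_1=12  [base 5] 2·5 + 2  →[5↦6]→  2·6 + 2 = 14  −1 ⇒ G_2=13
G_2=13  [base 6] 2·6 + 1  →[6↦7]→  2·7 + 1 = 15  −1 ⇒ G_3=14
G_3=14  [base 7] 2·7  →[7↦8]→  2·8 = 16  −1 ⇒ G_4=15
G_4=15  [base 8] 8 + 7  →[8↦9]→  9 + 7 = 16  −1 ⇒ G_5=15
G_5=15  [base 9] 9 + 6  →[9↦10]→  10 + 6 = 16  −1 ⇒ G_6=15
G_6=15  [base 10] 10 + 5  →[10↦11]→  11 + 5 = 16  −1 ⇒ G_7=15
G_7=15  [base 11] 11 + 4  →[11↦12]→  12 + 4 = 16  −1 ⇒ G_8=15

11, 12, 13, 14, 15, 15, 15, 15, 15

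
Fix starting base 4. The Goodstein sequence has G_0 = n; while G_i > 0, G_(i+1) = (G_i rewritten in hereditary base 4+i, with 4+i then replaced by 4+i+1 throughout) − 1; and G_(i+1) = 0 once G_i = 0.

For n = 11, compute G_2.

13

i=0: 11 = 2·4 + 3 (b=4); 4→5: 2·5 + 3 = 13; 13−1 = 12
i=1: 12 = 2·5 + 2 (b=5); 5→6: 2·6 + 2 = 14; 14−1 = 13
i=2: 13 = 2·6 + 1 (b=6); 6→7: 2·7 + 1 = 15; 15−1 = 14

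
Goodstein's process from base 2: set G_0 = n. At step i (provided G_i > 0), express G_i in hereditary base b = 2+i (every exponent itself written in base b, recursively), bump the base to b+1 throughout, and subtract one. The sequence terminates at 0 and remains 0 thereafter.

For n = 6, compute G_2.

257

6 —HB2→ 2^2 + 2 —bump→ 3^3 + 3 = 30 —(−1)→ 29
29 —HB3→ 3^3 + 2 —bump→ 4^4 + 2 = 258 —(−1)→ 257
257 —HB4→ 4^4 + 1 —bump→ 5^5 + 1 = 3126 —(−1)→ 3125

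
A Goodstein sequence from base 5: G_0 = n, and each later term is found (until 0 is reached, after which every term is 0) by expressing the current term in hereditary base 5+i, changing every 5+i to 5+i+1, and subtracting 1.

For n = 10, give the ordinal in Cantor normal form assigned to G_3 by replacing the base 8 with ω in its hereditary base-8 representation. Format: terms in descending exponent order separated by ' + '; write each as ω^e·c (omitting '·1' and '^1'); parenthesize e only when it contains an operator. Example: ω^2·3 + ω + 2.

ω + 3

10 —HB5→ 2·5 —bump→ 2·6 = 12 —(−1)→ 11
11 —HB6→ 6 + 5 —bump→ 7 + 5 = 12 —(−1)→ 11
11 —HB7→ 7 + 4 —bump→ 8 + 4 = 12 —(−1)→ 11
11 —HB8→ 8 + 3 —bump→ 9 + 3 = 12 —(−1)→ 11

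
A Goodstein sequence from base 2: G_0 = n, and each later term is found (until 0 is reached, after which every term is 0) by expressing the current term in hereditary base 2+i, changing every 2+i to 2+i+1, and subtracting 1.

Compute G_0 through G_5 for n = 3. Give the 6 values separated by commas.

i=0: 3 = 2 + 1 (b=2); 2→3: 3 + 1 = 4; 4−1 = 3
i=1: 3 = 3 (b=3); 3→4: 4 = 4; 4−1 = 3
i=2: 3 = 3 (b=4); 4→5: 3 = 3; 3−1 = 2
i=3: 2 = 2 (b=5); 5→6: 2 = 2; 2−1 = 1
i=4: 1 = 1 (b=6); 6→7: 1 = 1; 1−1 = 0

3, 3, 3, 2, 1, 0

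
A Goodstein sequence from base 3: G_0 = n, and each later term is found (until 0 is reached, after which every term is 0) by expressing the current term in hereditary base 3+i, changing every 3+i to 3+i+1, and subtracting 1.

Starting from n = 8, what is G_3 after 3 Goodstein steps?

(0) 8|_3 = 2·3 + 2 ↦ 2·4 + 2|_4 = 10 ⇒ 9
(1) 9|_4 = 2·4 + 1 ↦ 2·5 + 1|_5 = 11 ⇒ 10
(2) 10|_5 = 2·5 ↦ 2·6|_6 = 12 ⇒ 11
(3) 11|_6 = 6 + 5 ↦ 7 + 5|_7 = 12 ⇒ 11

11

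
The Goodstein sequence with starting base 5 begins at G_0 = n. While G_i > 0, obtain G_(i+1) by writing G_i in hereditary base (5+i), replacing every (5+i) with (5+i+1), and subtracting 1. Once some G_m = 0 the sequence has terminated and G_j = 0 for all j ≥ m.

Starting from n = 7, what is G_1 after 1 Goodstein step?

7

7 —HB5→ 5 + 2 —bump→ 6 + 2 = 8 —(−1)→ 7
7 —HB6→ 6 + 1 —bump→ 7 + 1 = 8 —(−1)→ 7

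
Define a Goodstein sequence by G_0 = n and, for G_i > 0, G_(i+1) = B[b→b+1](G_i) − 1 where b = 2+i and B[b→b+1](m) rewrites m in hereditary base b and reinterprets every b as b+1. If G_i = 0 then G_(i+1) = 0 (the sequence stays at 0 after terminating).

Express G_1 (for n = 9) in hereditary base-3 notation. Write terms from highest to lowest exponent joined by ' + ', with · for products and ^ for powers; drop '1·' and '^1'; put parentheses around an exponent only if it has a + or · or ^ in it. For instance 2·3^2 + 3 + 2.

i=0: 9 = 2^(2 + 1) + 1 (b=2); 2→3: 3^(3 + 1) + 1 = 82; 82−1 = 81
i=1: 81 = 3^(3 + 1) (b=3); 3→4: 4^(4 + 1) = 1024; 1024−1 = 1023

3^(3 + 1)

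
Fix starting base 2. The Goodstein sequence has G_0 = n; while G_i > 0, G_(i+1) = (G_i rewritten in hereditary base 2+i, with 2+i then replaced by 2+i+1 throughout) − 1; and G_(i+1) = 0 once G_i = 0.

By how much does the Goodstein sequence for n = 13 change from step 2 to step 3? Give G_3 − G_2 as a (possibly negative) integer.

14813

base 2: 13 = 2^(2 + 1) + 2^2 + 1; at 3: 3^(3 + 1) + 3^3 + 1 = 109; next = 108
base 3: 108 = 3^(3 + 1) + 3^3; at 4: 4^(4 + 1) + 4^4 = 1280; next = 1279
base 4: 1279 = 4^(4 + 1) + 3·4^3 + 3·4^2 + 3·4 + 3; at 5: 5^(5 + 1) + 3·5^3 + 3·5^2 + 3·5 + 3 = 16093; next = 16092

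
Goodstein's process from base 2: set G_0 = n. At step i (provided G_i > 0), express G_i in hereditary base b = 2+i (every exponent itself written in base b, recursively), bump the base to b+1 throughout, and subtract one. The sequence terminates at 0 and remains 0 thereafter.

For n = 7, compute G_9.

i=0: 7 = 2^2 + 2 + 1 (b=2); 2→3: 3^3 + 3 + 1 = 31; 31−1 = 30
i=1: 30 = 3^3 + 3 (b=3); 3→4: 4^4 + 4 = 260; 260−1 = 259
i=2: 259 = 4^4 + 3 (b=4); 4→5: 5^5 + 3 = 3128; 3128−1 = 3127
i=3: 3127 = 5^5 + 2 (b=5); 5→6: 6^6 + 2 = 46658; 46658−1 = 46657
i=4: 46657 = 6^6 + 1 (b=6); 6→7: 7^7 + 1 = 823544; 823544−1 = 823543
i=5: 823543 = 7^7 (b=7); 7→8: 8^8 = 16777216; 16777216−1 = 16777215
i=6: 16777215 = 7·8^7 + 7·8^6 + 7·8^5 + 7·8^4 + 7·8^3 + 7·8^2 + 7·8 + 7 (b=8); 8→9: 7·9^7 + 7·9^6 + 7·9^5 + 7·9^4 + 7·9^3 + 7·9^2 + 7·9 + 7 = 37665880; 37665880−1 = 37665879
i=7: 37665879 = 7·9^7 + 7·9^6 + 7·9^5 + 7·9^4 + 7·9^3 + 7·9^2 + 7·9 + 6 (b=9); 9→10: 7·10^7 + 7·10^6 + 7·10^5 + 7·10^4 + 7·10^3 + 7·10^2 + 7·10 + 6 = 77777776; 77777776−1 = 77777775
i=8: 77777775 = 7·10^7 + 7·10^6 + 7·10^5 + 7·10^4 + 7·10^3 + 7·10^2 + 7·10 + 5 (b=10); 10→11: 7·11^7 + 7·11^6 + 7·11^5 + 7·11^4 + 7·11^3 + 7·11^2 + 7·11 + 5 = 150051214; 150051214−1 = 150051213

150051213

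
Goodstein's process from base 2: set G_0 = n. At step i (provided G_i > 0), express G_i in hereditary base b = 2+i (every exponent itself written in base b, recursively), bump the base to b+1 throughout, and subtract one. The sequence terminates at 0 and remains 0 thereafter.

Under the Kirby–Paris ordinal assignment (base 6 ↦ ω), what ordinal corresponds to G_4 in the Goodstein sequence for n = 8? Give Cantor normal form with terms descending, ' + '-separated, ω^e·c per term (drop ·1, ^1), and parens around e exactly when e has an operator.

ω^ω·2 + ω^2·2 + ω + 5

G_0 = 8. HB_2(8) = 2^(2 + 1). Bump = 81. G_1 = 80.
G_1 = 80. HB_3(80) = 2·3^3 + 2·3^2 + 2·3 + 2. Bump = 554. G_2 = 553.
G_2 = 553. HB_4(553) = 2·4^4 + 2·4^2 + 2·4 + 1. Bump = 6311. G_3 = 6310.
G_3 = 6310. HB_5(6310) = 2·5^5 + 2·5^2 + 2·5. Bump = 93396. G_4 = 93395.
G_4 = 93395. HB_6(93395) = 2·6^6 + 2·6^2 + 6 + 5. Bump = 1647196. G_5 = 1647195.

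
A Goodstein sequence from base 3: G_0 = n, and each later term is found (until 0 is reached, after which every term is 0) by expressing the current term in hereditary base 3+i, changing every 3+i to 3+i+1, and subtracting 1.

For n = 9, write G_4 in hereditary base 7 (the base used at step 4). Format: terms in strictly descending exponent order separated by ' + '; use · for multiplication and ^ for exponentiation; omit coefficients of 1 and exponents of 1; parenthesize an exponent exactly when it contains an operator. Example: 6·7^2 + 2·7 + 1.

i=0: 9 = 3^2 (b=3); 3→4: 4^2 = 16; 16−1 = 15
i=1: 15 = 3·4 + 3 (b=4); 4→5: 3·5 + 3 = 18; 18−1 = 17
i=2: 17 = 3·5 + 2 (b=5); 5→6: 3·6 + 2 = 20; 20−1 = 19
i=3: 19 = 3·6 + 1 (b=6); 6→7: 3·7 + 1 = 22; 22−1 = 21

3·7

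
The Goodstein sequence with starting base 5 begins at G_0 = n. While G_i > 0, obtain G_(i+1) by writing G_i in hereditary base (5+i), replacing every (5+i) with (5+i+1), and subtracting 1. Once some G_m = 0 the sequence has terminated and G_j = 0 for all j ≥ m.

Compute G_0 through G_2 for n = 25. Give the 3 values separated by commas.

25, 35, 39

G_0 = 25. HB_5(25) = 5^2. Bump = 36. G_1 = 35.
G_1 = 35. HB_6(35) = 5·6 + 5. Bump = 40. G_2 = 39.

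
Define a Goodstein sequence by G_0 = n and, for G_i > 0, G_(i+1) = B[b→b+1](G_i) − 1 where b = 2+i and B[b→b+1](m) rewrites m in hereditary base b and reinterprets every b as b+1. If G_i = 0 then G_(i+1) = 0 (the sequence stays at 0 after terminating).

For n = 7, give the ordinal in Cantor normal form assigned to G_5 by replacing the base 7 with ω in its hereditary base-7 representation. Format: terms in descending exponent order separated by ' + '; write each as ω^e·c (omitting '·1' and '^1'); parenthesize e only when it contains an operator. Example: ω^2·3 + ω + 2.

step 0: 7 = 2^2 + 2 + 1; sub 3 for 2: 3^3 + 3 + 1; = 31; G_1 = 31−1 = 30
step 1: 30 = 3^3 + 3; sub 4 for 3: 4^4 + 4; = 260; G_2 = 260−1 = 259
step 2: 259 = 4^4 + 3; sub 5 for 4: 5^5 + 3; = 3128; G_3 = 3128−1 = 3127
step 3: 3127 = 5^5 + 2; sub 6 for 5: 6^6 + 2; = 46658; G_4 = 46658−1 = 46657
step 4: 46657 = 6^6 + 1; sub 7 for 6: 7^7 + 1; = 823544; G_5 = 823544−1 = 823543
step 5: 823543 = 7^7; sub 8 for 7: 8^8; = 16777216; G_6 = 16777216−1 = 16777215

ω^ω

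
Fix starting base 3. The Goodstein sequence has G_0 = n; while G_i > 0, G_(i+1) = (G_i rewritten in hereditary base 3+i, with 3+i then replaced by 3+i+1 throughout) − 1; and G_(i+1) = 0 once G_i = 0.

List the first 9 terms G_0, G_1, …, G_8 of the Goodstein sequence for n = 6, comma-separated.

[0] 6 ≡ 2·3 (base 3). Lift 4: 8. −1: 7.
[1] 7 ≡ 4 + 3 (base 4). Lift 5: 8. −1: 7.
[2] 7 ≡ 5 + 2 (base 5). Lift 6: 8. −1: 7.
[3] 7 ≡ 6 + 1 (base 6). Lift 7: 8. −1: 7.
[4] 7 ≡ 7 (base 7). Lift 8: 8. −1: 7.
[5] 7 ≡ 7 (base 8). Lift 9: 7. −1: 6.
[6] 6 ≡ 6 (base 9). Lift 10: 6. −1: 5.
[7] 5 ≡ 5 (base 10). Lift 11: 5. −1: 4.

6, 7, 7, 7, 7, 7, 6, 5, 4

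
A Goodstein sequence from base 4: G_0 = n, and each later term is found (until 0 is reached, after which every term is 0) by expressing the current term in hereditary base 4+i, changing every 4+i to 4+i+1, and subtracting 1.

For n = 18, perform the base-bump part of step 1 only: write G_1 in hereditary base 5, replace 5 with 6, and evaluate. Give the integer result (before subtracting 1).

37

18 —HB4→ 4^2 + 2 —bump→ 5^2 + 2 = 27 —(−1)→ 26
26 —HB5→ 5^2 + 1 —bump→ 6^2 + 1 = 37 —(−1)→ 36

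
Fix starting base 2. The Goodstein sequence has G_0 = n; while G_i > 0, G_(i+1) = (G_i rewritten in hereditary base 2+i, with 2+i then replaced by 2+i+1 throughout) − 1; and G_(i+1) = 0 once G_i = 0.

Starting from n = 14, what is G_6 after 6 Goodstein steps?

134404971

G_0 = 14. HB_2(14) = 2^(2 + 1) + 2^2 + 2. Bump = 111. G_1 = 110.
G_1 = 110. HB_3(110) = 3^(3 + 1) + 3^3 + 2. Bump = 1282. G_2 = 1281.
G_2 = 1281. HB_4(1281) = 4^(4 + 1) + 4^4 + 1. Bump = 18751. G_3 = 18750.
G_3 = 18750. HB_5(18750) = 5^(5 + 1) + 5^5. Bump = 326592. G_4 = 326591.
G_4 = 326591. HB_6(326591) = 6^(6 + 1) + 5·6^5 + 5·6^4 + 5·6^3 + 5·6^2 + 5·6 + 5. Bump = 5862841. G_5 = 5862840.
G_5 = 5862840. HB_7(5862840) = 7^(7 + 1) + 5·7^5 + 5·7^4 + 5·7^3 + 5·7^2 + 5·7 + 4. Bump = 134404972. G_6 = 134404971.
G_6 = 134404971. HB_8(134404971) = 8^(8 + 1) + 5·8^5 + 5·8^4 + 5·8^3 + 5·8^2 + 5·8 + 3. Bump = 3487116549. G_7 = 3487116548.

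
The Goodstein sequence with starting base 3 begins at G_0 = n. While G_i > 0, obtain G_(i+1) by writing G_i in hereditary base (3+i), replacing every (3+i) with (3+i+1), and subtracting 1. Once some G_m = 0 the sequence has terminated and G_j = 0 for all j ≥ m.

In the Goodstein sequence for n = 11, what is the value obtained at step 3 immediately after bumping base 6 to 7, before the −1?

base 3: 11 = 3^2 + 2; at 4: 4^2 + 2 = 18; next = 17
base 4: 17 = 4^2 + 1; at 5: 5^2 + 1 = 26; next = 25
base 5: 25 = 5^2; at 6: 6^2 = 36; next = 35
base 6: 35 = 5·6 + 5; at 7: 5·7 + 5 = 40; next = 39

40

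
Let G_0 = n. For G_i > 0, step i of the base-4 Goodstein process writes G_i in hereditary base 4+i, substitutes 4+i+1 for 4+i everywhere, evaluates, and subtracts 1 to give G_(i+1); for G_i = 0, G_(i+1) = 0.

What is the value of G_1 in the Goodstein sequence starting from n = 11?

[0] 11 ≡ 2·4 + 3 (base 4). Lift 5: 13. −1: 12.
[1] 12 ≡ 2·5 + 2 (base 5). Lift 6: 14. −1: 13.

12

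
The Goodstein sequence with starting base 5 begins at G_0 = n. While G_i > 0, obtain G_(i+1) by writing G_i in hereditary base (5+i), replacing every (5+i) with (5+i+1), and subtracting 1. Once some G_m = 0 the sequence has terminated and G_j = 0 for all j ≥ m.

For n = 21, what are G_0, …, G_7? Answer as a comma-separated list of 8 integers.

(0) 21|_5 = 4·5 + 1 ↦ 4·6 + 1|_6 = 25 ⇒ 24
(1) 24|_6 = 4·6 ↦ 4·7|_7 = 28 ⇒ 27
(2) 27|_7 = 3·7 + 6 ↦ 3·8 + 6|_8 = 30 ⇒ 29
(3) 29|_8 = 3·8 + 5 ↦ 3·9 + 5|_9 = 32 ⇒ 31
(4) 31|_9 = 3·9 + 4 ↦ 3·10 + 4|_10 = 34 ⇒ 33
(5) 33|_10 = 3·10 + 3 ↦ 3·11 + 3|_11 = 36 ⇒ 35
(6) 35|_11 = 3·11 + 2 ↦ 3·12 + 2|_12 = 38 ⇒ 37

21, 24, 27, 29, 31, 33, 35, 37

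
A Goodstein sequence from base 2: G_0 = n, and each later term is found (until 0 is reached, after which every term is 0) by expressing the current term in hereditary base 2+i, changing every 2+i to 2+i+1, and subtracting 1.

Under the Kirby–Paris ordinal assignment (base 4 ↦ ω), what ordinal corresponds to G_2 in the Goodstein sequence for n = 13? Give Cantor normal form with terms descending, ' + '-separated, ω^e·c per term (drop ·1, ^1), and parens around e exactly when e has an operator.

i=0: 13 = 2^(2 + 1) + 2^2 + 1 (b=2); 2→3: 3^(3 + 1) + 3^3 + 1 = 109; 109−1 = 108
i=1: 108 = 3^(3 + 1) + 3^3 (b=3); 3→4: 4^(4 + 1) + 4^4 = 1280; 1280−1 = 1279

ω^(ω + 1) + ω^3·3 + ω^2·3 + ω·3 + 3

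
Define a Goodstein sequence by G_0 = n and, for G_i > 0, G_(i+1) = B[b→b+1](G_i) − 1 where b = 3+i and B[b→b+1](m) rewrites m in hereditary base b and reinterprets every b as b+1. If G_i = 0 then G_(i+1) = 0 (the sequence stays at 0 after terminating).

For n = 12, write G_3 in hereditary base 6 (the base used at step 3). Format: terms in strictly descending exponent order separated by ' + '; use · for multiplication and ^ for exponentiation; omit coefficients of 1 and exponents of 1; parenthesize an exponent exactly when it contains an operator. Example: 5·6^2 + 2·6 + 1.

[0] 12 ≡ 3^2 + 3 (base 3). Lift 4: 20. −1: 19.
[1] 19 ≡ 4^2 + 3 (base 4). Lift 5: 28. −1: 27.
[2] 27 ≡ 5^2 + 2 (base 5). Lift 6: 38. −1: 37.
[3] 37 ≡ 6^2 + 1 (base 6). Lift 7: 50. −1: 49.

6^2 + 1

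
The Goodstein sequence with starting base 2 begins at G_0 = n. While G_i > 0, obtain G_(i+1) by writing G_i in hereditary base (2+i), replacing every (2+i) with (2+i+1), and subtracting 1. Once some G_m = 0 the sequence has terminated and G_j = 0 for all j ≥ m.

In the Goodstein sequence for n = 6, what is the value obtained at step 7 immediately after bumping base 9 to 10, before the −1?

555552

6 —HB2→ 2^2 + 2 —bump→ 3^3 + 3 = 30 —(−1)→ 29
29 —HB3→ 3^3 + 2 —bump→ 4^4 + 2 = 258 —(−1)→ 257
257 —HB4→ 4^4 + 1 —bump→ 5^5 + 1 = 3126 —(−1)→ 3125
3125 —HB5→ 5^5 —bump→ 6^6 = 46656 —(−1)→ 46655
46655 —HB6→ 5·6^5 + 5·6^4 + 5·6^3 + 5·6^2 + 5·6 + 5 —bump→ 5·7^5 + 5·7^4 + 5·7^3 + 5·7^2 + 5·7 + 5 = 98040 —(−1)→ 98039
98039 —HB7→ 5·7^5 + 5·7^4 + 5·7^3 + 5·7^2 + 5·7 + 4 —bump→ 5·8^5 + 5·8^4 + 5·8^3 + 5·8^2 + 5·8 + 4 = 187244 —(−1)→ 187243
187243 —HB8→ 5·8^5 + 5·8^4 + 5·8^3 + 5·8^2 + 5·8 + 3 —bump→ 5·9^5 + 5·9^4 + 5·9^3 + 5·9^2 + 5·9 + 3 = 332148 —(−1)→ 332147
332147 —HB9→ 5·9^5 + 5·9^4 + 5·9^3 + 5·9^2 + 5·9 + 2 —bump→ 5·10^5 + 5·10^4 + 5·10^3 + 5·10^2 + 5·10 + 2 = 555552 —(−1)→ 555551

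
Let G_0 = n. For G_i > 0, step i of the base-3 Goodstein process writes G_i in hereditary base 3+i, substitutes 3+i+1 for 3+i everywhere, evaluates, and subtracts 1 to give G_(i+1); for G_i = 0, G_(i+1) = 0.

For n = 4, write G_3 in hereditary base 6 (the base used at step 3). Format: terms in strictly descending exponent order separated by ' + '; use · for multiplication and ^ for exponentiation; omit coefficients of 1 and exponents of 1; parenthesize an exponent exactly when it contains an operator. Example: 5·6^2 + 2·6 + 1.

G_0 = 4. HB_3(4) = 3 + 1. Bump = 5. G_1 = 4.
G_1 = 4. HB_4(4) = 4. Bump = 5. G_2 = 4.
G_2 = 4. HB_5(4) = 4. Bump = 4. G_3 = 3.
G_3 = 3. HB_6(3) = 3. Bump = 3. G_4 = 2.

3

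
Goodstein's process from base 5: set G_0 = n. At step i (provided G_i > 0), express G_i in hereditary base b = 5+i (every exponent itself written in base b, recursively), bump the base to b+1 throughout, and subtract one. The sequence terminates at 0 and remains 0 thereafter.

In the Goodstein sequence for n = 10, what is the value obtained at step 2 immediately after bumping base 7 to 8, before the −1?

12

G_0=10  [base 5] 2·5  →[5↦6]→  2·6 = 12  −1 ⇒ G_1=11
G_1=11  [base 6] 6 + 5  →[6↦7]→  7 + 5 = 12  −1 ⇒ G_2=11
G_2=11  [base 7] 7 + 4  →[7↦8]→  8 + 4 = 12  −1 ⇒ G_3=11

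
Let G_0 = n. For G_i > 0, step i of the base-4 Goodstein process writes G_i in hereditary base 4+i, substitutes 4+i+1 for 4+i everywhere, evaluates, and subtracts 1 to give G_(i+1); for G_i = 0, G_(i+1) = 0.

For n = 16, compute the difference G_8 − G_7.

(0) 16|_4 = 4^2 ↦ 5^2|_5 = 25 ⇒ 24
(1) 24|_5 = 4·5 + 4 ↦ 4·6 + 4|_6 = 28 ⇒ 27
(2) 27|_6 = 4·6 + 3 ↦ 4·7 + 3|_7 = 31 ⇒ 30
(3) 30|_7 = 4·7 + 2 ↦ 4·8 + 2|_8 = 34 ⇒ 33
(4) 33|_8 = 4·8 + 1 ↦ 4·9 + 1|_9 = 37 ⇒ 36
(5) 36|_9 = 4·9 ↦ 4·10|_10 = 40 ⇒ 39
(6) 39|_10 = 3·10 + 9 ↦ 3·11 + 9|_11 = 42 ⇒ 41
(7) 41|_11 = 3·11 + 8 ↦ 3·12 + 8|_12 = 44 ⇒ 43

2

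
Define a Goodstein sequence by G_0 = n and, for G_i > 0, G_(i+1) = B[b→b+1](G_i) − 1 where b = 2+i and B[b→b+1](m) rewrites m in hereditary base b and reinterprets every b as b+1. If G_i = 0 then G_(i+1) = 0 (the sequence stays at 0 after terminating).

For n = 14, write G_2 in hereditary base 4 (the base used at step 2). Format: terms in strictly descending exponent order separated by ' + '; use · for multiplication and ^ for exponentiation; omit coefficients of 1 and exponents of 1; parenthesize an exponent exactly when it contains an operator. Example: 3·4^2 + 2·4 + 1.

4^(4 + 1) + 4^4 + 1

14 —HB2→ 2^(2 + 1) + 2^2 + 2 —bump→ 3^(3 + 1) + 3^3 + 3 = 111 —(−1)→ 110
110 —HB3→ 3^(3 + 1) + 3^3 + 2 —bump→ 4^(4 + 1) + 4^4 + 2 = 1282 —(−1)→ 1281
1281 —HB4→ 4^(4 + 1) + 4^4 + 1 —bump→ 5^(5 + 1) + 5^5 + 1 = 18751 —(−1)→ 18750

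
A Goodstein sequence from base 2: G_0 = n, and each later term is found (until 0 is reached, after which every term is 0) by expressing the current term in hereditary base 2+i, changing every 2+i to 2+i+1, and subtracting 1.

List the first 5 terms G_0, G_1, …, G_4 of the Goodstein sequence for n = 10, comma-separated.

10, 83, 1025, 15625, 279935

10 —HB2→ 2^(2 + 1) + 2 —bump→ 3^(3 + 1) + 3 = 84 —(−1)→ 83
83 —HB3→ 3^(3 + 1) + 2 —bump→ 4^(4 + 1) + 2 = 1026 —(−1)→ 1025
1025 —HB4→ 4^(4 + 1) + 1 —bump→ 5^(5 + 1) + 1 = 15626 —(−1)→ 15625
15625 —HB5→ 5^(5 + 1) —bump→ 6^(6 + 1) = 279936 —(−1)→ 279935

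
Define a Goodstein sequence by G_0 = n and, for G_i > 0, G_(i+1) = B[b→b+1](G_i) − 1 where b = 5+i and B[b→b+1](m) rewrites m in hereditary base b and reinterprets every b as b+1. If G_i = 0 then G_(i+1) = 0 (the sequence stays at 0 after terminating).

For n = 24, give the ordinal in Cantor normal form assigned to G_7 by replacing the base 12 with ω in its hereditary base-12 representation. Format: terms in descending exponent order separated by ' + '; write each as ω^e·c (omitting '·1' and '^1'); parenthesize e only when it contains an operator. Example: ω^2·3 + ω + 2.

ω·3 + 7

G_0 = 24. HB_5(24) = 4·5 + 4. Bump = 28. G_1 = 27.
G_1 = 27. HB_6(27) = 4·6 + 3. Bump = 31. G_2 = 30.
G_2 = 30. HB_7(30) = 4·7 + 2. Bump = 34. G_3 = 33.
G_3 = 33. HB_8(33) = 4·8 + 1. Bump = 37. G_4 = 36.
G_4 = 36. HB_9(36) = 4·9. Bump = 40. G_5 = 39.
G_5 = 39. HB_10(39) = 3·10 + 9. Bump = 42. G_6 = 41.
G_6 = 41. HB_11(41) = 3·11 + 8. Bump = 44. G_7 = 43.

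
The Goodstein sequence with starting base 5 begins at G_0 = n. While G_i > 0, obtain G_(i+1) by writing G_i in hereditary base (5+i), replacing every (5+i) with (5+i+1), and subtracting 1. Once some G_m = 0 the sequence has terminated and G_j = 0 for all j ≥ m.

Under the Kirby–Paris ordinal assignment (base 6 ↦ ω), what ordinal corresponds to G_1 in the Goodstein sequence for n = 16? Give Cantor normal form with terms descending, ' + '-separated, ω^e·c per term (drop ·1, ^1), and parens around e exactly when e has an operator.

16 —HB5→ 3·5 + 1 —bump→ 3·6 + 1 = 19 —(−1)→ 18
18 —HB6→ 3·6 —bump→ 3·7 = 21 —(−1)→ 20

ω·3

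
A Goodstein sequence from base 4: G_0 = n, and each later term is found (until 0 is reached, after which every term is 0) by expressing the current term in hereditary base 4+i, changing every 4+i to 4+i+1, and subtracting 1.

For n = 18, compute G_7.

G_0=18  [base 4] 4^2 + 2  →[4↦5]→  5^2 + 2 = 27  −1 ⇒ G_1=26
G_1=26  [base 5] 5^2 + 1  →[5↦6]→  6^2 + 1 = 37  −1 ⇒ G_2=36
G_2=36  [base 6] 6^2  →[6↦7]→  7^2 = 49  −1 ⇒ G_3=48
G_3=48  [base 7] 6·7 + 6  →[7↦8]→  6·8 + 6 = 54  −1 ⇒ G_4=53
G_4=53  [base 8] 6·8 + 5  →[8↦9]→  6·9 + 5 = 59  −1 ⇒ G_5=58
G_5=58  [base 9] 6·9 + 4  →[9↦10]→  6·10 + 4 = 64  −1 ⇒ G_6=63
G_6=63  [base 10] 6·10 + 3  →[10↦11]→  6·11 + 3 = 69  −1 ⇒ G_7=68
G_7=68  [base 11] 6·11 + 2  →[11↦12]→  6·12 + 2 = 74  −1 ⇒ G_8=73

68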